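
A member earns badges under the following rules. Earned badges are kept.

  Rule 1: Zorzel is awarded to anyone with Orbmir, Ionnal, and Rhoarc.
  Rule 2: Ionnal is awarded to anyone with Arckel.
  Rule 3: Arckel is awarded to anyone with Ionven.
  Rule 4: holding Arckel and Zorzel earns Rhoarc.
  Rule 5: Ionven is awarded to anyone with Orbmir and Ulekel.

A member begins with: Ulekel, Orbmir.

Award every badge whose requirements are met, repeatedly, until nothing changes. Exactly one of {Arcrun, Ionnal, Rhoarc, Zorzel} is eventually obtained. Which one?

With Orbmir and Ulekel, Ionven is earned (Rule 5).
With Ionven, Arckel is earned (Rule 3).
With Arckel, Ionnal is earned (Rule 2).
No rule produces Arcrun, and it is not given. Rhoarc would need Arckel and Zorzel (Rule 4), but Zorzel is never earned. Zorzel would need Orbmir, Ionnal, and Rhoarc (Rule 1), but Rhoarc is never earned.

Ionnal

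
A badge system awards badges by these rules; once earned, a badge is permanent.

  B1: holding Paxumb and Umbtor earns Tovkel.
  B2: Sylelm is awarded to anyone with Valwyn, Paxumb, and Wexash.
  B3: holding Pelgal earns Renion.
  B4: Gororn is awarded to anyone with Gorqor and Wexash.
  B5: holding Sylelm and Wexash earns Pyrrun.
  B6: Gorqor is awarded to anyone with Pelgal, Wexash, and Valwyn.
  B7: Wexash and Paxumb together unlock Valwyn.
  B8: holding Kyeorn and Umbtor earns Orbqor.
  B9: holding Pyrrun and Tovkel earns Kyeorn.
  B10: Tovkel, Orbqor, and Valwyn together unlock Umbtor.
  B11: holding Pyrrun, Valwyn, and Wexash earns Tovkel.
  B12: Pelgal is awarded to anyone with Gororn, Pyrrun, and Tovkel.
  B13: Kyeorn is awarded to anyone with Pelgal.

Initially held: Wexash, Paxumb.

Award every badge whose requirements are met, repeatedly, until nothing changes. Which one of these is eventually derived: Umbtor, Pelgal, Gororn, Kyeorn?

With Wexash and Paxumb, Valwyn is earned (B7).
With Valwyn, Paxumb, and Wexash, Sylelm is earned (B2).
With Sylelm and Wexash, Pyrrun is earned (B5).
With Pyrrun, Valwyn, and Wexash, Tovkel is earned (B11).
With Pyrrun and Tovkel, Kyeorn is earned (B9).
Gororn would need Gorqor and Wexash (B4), but Gorqor is never earned. Pelgal would need Gororn, Pyrrun, and Tovkel (B12), but Gororn is never earned. Umbtor would need Tovkel, Orbqor, and Valwyn (B10), but Orbqor is never earned.

Kyeorn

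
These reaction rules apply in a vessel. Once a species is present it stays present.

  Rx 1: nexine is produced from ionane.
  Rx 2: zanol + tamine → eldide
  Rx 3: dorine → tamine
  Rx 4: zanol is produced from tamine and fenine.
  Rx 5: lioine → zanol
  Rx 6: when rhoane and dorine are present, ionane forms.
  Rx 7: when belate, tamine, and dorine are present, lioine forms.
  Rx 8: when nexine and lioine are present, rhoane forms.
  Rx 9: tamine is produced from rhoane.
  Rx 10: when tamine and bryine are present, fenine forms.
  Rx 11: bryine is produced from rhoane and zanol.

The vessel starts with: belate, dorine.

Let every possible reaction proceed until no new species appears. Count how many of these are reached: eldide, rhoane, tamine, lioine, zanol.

dorine present → tamine forms (Rx 3).
belate, tamine, and dorine present → lioine forms (Rx 7).
lioine present → zanol forms (Rx 5).
zanol and tamine present → eldide forms (Rx 2).
eldide: reached.
rhoane would need nexine and lioine (Rx 8), but nexine never forms.
tamine: reached.
lioine: reached.
zanol: reached.
Reached: eldide, tamine, lioine, and zanol — 4 of the 5.

4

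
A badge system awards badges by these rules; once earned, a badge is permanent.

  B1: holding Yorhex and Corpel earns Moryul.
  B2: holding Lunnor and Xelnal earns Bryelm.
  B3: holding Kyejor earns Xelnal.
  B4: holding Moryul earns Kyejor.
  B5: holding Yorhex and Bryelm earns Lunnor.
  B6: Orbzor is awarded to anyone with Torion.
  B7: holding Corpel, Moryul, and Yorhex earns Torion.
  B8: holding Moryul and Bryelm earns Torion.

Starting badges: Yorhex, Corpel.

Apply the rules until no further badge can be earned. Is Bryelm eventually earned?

Bryelm would need Lunnor and Xelnal (B2), but Lunnor is never earned.

No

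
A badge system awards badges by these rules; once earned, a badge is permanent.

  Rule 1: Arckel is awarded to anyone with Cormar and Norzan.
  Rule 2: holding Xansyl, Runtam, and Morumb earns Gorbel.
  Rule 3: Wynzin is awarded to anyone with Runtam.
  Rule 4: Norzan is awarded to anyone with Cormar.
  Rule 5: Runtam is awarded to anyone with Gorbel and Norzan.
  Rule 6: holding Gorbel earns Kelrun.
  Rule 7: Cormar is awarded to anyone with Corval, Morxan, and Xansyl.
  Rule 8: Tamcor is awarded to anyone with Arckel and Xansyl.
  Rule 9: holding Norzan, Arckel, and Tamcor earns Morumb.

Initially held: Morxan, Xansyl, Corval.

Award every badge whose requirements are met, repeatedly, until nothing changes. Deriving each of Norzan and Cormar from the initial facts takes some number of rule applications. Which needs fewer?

Cormar: With Corval, Morxan, and Xansyl, Cormar is earned (Rule 7). [1 rule application]
Norzan: With Corval, Morxan, and Xansyl, Cormar is earned (Rule 7). With Cormar, Norzan is earned (Rule 4). [2 rule applications]
Cormar needs fewer.

Cormar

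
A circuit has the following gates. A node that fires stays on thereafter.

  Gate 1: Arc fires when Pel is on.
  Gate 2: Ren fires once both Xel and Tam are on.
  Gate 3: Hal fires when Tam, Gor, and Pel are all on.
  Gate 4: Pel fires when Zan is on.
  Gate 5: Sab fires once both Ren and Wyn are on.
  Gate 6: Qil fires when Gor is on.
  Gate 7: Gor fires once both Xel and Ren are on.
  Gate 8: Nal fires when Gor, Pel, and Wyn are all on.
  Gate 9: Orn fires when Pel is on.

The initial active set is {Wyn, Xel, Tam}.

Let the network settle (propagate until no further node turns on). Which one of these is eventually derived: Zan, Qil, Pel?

Qil

Gate 2: Xel and Tam on → Ren on.
Xel and Ren are on, so Gor fires (Gate 7).
Gate 6: Gor on → Qil on.
Pel would need Zan (Gate 4), but Zan never turns on. No rule produces Zan, and it is not given.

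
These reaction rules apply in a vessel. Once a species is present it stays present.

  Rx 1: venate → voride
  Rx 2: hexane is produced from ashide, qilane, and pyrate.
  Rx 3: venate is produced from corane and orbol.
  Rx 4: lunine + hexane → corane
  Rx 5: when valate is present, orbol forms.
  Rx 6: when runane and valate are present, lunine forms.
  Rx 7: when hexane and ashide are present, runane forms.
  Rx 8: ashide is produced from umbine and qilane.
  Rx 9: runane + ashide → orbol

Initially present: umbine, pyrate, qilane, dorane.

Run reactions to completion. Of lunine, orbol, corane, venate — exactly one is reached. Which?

umbine and qilane present → ashide forms (Rx 8).
ashide, qilane, and pyrate present → hexane forms (Rx 2).
hexane and ashide present → runane forms (Rx 7).
runane and ashide present → orbol forms (Rx 9).
lunine would need runane and valate (Rx 6), but valate never forms. corane would need lunine and hexane (Rx 4), but lunine never forms. venate would need corane and orbol (Rx 3), but corane never forms.

orbol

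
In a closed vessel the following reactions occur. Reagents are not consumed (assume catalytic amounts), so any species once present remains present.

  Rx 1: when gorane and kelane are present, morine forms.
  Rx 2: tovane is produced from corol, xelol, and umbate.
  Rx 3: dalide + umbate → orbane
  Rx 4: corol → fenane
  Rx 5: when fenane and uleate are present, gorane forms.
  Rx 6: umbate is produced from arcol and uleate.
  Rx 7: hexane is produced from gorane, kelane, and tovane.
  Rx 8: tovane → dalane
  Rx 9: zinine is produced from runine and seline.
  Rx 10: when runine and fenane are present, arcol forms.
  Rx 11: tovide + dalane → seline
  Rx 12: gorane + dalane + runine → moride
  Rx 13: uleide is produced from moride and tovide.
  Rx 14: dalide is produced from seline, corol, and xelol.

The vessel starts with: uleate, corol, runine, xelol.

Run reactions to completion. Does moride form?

corol present → fenane forms (Rx 4).
fenane and uleate present → gorane forms (Rx 5).
runine and fenane present → arcol forms (Rx 10).
arcol and uleate present → umbate forms (Rx 6).
corol, xelol, and umbate present → tovane forms (Rx 2).
tovane present → dalane forms (Rx 8).
gorane, dalane, and runine present → moride forms (Rx 12).

Yes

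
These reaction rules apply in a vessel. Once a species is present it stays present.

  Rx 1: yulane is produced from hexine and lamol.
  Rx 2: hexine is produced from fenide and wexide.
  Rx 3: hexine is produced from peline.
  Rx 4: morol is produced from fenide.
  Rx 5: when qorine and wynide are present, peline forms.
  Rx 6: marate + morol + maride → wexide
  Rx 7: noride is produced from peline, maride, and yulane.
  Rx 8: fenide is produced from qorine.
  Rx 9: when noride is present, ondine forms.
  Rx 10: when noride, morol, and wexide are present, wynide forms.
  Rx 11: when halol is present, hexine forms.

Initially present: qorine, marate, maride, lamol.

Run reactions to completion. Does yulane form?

Yes

qorine present → fenide forms (Rx 8).
fenide present → morol forms (Rx 4).
marate, morol, and maride present → wexide forms (Rx 6).
fenide and wexide present → hexine forms (Rx 2).
hexine and lamol present → yulane forms (Rx 1).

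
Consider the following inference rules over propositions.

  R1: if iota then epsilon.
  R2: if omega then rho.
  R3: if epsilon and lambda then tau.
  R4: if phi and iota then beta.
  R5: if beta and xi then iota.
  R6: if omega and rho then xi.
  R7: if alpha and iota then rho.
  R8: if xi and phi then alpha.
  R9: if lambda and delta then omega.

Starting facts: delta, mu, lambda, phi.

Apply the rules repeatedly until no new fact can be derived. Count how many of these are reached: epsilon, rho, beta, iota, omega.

lambda and delta hold, so omega follows (R9).
omega holds, so rho follows (R2).
epsilon would need iota (R1), but iota is never established.
rho: reached.
beta would need phi and iota (R4), but iota is never established.
iota would need beta and xi (R5), but beta is never established.
omega: reached.
Reached: rho and omega — 2 of the 5.

2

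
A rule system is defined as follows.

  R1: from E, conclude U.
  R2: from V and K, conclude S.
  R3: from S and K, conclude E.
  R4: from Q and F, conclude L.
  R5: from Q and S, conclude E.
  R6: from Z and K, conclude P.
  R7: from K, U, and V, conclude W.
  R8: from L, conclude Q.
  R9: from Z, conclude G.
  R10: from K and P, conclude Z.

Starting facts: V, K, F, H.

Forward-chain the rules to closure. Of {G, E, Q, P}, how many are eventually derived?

V and K hold, so S follows (R2).
From S and K, R3 gives E.
G would need Z (R9), but Z is never established.
E: reached.
Q would need L (R8), but L is never established.
P would need Z and K (R6), but Z is never established.
Reached: E — 1 of the 4.

1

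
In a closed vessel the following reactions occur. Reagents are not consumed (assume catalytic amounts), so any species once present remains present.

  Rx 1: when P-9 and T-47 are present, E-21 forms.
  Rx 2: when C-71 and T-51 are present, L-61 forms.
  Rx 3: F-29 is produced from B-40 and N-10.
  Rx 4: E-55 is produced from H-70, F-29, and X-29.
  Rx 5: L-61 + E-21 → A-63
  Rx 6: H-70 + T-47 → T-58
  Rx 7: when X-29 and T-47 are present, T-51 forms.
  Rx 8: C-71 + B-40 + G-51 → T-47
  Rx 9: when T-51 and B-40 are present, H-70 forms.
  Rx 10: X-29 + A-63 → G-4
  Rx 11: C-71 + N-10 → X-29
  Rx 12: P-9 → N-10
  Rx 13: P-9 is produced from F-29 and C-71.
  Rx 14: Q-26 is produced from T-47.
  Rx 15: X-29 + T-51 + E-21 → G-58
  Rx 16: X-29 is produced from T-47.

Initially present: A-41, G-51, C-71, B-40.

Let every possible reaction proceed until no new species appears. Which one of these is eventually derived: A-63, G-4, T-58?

T-58

C-71, B-40, and G-51 present → T-47 forms (Rx 8).
T-47 present → X-29 forms (Rx 16).
X-29 and T-47 present → T-51 forms (Rx 7).
T-51 and B-40 present → H-70 forms (Rx 9).
H-70 and T-47 present → T-58 forms (Rx 6).
A-63 would need L-61 and E-21 (Rx 5), but E-21 never forms. G-4 would need X-29 and A-63 (Rx 10), but A-63 never forms.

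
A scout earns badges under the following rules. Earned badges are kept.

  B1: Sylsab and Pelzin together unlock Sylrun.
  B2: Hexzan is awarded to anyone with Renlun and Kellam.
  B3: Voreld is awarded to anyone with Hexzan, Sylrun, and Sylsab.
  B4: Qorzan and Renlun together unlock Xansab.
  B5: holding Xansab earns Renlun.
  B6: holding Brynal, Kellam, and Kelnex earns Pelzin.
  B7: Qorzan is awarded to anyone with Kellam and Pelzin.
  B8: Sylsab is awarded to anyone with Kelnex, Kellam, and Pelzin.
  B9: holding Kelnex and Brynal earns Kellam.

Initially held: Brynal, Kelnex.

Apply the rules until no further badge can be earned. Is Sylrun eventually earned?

With Kelnex and Brynal, Kellam is earned (B9).
With Brynal, Kellam, and Kelnex, Pelzin is earned (B6).
With Kelnex, Kellam, and Pelzin, Sylsab is earned (B8).
With Sylsab and Pelzin, Sylrun is earned (B1).

Yes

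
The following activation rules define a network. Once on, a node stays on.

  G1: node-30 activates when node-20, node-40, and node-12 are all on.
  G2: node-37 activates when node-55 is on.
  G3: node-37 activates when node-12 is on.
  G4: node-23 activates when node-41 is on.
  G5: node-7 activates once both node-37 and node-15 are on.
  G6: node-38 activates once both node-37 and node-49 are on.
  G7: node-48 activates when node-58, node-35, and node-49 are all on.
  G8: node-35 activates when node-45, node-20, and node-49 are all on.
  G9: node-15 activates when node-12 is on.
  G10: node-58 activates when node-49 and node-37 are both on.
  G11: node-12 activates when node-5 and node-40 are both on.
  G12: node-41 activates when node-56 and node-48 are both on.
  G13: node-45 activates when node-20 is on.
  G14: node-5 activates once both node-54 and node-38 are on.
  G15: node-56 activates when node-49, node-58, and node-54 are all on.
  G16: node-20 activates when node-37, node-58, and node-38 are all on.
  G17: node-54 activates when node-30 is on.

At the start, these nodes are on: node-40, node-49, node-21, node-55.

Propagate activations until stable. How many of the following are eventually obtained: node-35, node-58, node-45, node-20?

G2: node-55 on → node-37 on.
node-37 and node-49 are on, so node-38 activates (G6).
node-49 and node-37 are on, so node-58 activates (G10).
G16: node-37, node-58, and node-38 on → node-20 on.
G13: node-20 on → node-45 on.
G8: node-45, node-20, and node-49 on → node-35 on.
node-35: reached.
node-58: reached.
node-45: reached.
node-20: reached.
All 4 are reached.

4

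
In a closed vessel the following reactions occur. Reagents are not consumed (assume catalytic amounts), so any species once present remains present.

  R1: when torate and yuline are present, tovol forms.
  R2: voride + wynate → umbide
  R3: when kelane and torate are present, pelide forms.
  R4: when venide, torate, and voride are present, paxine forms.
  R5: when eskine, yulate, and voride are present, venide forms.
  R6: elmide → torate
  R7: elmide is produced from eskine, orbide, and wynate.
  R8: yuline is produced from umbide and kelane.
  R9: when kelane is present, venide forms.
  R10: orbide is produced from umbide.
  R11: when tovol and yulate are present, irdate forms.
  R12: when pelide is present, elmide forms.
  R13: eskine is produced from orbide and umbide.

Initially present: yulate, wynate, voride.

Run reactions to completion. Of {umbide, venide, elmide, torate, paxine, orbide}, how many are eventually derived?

voride and wynate present → umbide forms (R2).
umbide present → orbide forms (R10).
orbide and umbide present → eskine forms (R13).
eskine, yulate, and voride present → venide forms (R5).
eskine, orbide, and wynate present → elmide forms (R7).
elmide present → torate forms (R6).
venide, torate, and voride present → paxine forms (R4).
umbide: reached.
venide: reached.
elmide: reached.
torate: reached.
paxine: reached.
orbide: reached.
All 6 are reached.

6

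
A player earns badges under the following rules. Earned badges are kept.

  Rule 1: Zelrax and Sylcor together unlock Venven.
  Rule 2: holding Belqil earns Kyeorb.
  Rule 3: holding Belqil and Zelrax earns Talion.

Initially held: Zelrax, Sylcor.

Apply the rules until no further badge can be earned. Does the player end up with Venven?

With Zelrax and Sylcor, Venven is earned (Rule 1).

Yes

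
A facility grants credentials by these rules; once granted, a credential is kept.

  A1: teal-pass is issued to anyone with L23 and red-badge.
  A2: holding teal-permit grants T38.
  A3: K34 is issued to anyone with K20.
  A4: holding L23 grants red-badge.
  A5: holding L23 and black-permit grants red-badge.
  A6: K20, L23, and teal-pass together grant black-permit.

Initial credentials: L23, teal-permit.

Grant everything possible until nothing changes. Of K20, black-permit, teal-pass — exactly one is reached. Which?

Holding L23 grants red-badge (A4).
Holding L23 and red-badge grants teal-pass (A1).
black-permit would need K20, L23, and teal-pass (A6), but K20 is never granted. No rule produces K20, and it is not given.

teal-pass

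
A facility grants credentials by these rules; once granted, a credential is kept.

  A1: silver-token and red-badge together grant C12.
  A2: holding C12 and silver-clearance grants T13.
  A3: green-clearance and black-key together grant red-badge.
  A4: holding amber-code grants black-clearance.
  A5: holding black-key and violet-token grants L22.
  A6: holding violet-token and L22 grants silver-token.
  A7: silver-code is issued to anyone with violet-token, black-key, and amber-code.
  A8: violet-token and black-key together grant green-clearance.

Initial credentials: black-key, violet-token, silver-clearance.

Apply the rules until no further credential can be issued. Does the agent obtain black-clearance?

black-clearance would need amber-code (A4), but amber-code is never granted.

No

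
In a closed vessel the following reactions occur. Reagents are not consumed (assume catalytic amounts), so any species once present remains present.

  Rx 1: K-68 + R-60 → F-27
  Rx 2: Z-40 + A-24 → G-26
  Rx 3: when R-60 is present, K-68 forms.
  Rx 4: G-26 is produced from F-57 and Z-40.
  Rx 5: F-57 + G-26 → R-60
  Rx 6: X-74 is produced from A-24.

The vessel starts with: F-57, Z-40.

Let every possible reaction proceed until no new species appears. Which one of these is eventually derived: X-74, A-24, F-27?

F-27

F-57 and Z-40 present → G-26 forms (Rx 4).
F-57 and G-26 present → R-60 forms (Rx 5).
R-60 present → K-68 forms (Rx 3).
K-68 and R-60 present → F-27 forms (Rx 1).
X-74 would need A-24 (Rx 6), but A-24 never forms. No rule produces A-24, and it is not given.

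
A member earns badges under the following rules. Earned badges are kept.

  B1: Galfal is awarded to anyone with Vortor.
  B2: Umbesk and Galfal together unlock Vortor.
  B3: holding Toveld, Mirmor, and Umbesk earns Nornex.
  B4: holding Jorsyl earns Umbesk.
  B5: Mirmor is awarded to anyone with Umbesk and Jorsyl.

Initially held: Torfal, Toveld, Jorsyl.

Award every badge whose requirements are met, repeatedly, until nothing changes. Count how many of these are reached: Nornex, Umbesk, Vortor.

With Jorsyl, Umbesk is earned (B4).
With Umbesk and Jorsyl, Mirmor is earned (B5).
With Toveld, Mirmor, and Umbesk, Nornex is earned (B3).
Nornex: reached.
Umbesk: reached.
Vortor would need Umbesk and Galfal (B2), but Galfal is never earned.
Reached: Nornex and Umbesk — 2 of the 3.

2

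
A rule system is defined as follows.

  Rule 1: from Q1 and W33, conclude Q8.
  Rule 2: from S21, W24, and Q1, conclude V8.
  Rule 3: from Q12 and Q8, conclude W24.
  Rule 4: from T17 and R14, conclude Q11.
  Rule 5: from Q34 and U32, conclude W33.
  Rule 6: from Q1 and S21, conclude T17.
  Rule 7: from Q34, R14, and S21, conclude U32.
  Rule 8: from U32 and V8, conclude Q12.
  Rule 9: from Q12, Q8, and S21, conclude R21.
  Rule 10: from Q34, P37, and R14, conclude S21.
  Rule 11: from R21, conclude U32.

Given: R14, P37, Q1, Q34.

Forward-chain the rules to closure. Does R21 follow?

No

R21 would need Q12, Q8, and S21 (Rule 9), but Q12 is never established.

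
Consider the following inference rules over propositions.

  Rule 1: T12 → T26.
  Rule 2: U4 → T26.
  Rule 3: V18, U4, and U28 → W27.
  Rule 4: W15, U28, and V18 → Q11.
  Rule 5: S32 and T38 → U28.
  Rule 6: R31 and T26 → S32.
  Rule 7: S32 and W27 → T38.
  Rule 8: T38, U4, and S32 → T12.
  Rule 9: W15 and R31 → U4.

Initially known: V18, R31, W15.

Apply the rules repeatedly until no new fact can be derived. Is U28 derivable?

No

U28 would need S32 and T38 (Rule 5), but T38 is never established.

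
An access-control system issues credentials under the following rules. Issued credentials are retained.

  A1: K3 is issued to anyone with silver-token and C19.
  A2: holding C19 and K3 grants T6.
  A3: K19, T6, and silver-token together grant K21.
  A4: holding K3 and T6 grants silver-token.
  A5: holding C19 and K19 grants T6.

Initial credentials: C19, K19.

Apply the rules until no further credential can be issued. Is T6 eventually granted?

Holding C19 and K19 grants T6 (A5).

Yes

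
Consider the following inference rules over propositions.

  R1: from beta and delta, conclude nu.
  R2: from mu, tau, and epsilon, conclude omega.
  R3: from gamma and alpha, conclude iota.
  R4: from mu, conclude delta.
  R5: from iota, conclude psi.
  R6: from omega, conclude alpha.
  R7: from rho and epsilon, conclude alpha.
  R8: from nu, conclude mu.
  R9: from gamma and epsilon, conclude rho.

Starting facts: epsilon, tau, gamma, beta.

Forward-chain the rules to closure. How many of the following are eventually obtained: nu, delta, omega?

0

nu would need beta and delta (R1), but delta is never established.
delta would need mu (R4), but mu is never established.
omega would need mu, tau, and epsilon (R2), but mu is never established.
None of the 3 are reached.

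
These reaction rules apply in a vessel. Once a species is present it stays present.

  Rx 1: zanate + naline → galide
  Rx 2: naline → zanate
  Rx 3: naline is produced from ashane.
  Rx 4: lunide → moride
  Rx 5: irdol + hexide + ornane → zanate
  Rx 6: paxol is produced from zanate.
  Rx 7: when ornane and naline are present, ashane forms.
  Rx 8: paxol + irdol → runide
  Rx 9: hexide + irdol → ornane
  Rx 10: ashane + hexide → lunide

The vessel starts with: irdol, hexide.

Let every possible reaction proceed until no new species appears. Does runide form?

Yes

hexide and irdol present → ornane forms (Rx 9).
irdol, hexide, and ornane present → zanate forms (Rx 5).
zanate present → paxol forms (Rx 6).
paxol and irdol present → runide forms (Rx 8).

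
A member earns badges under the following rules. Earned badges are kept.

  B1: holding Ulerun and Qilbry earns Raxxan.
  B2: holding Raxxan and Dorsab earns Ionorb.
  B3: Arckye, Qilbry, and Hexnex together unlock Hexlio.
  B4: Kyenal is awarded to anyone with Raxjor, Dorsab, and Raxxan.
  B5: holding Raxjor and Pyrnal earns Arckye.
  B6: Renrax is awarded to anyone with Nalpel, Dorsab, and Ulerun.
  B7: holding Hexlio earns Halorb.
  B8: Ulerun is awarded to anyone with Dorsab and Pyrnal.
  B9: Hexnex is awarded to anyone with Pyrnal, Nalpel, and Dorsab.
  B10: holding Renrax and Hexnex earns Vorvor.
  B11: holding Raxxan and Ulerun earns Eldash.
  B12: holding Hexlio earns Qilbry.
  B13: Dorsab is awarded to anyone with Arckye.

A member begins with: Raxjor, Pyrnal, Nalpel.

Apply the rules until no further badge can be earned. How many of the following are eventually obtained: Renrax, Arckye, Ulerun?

3

With Raxjor and Pyrnal, Arckye is earned (B5).
With Arckye, Dorsab is earned (B13).
With Dorsab and Pyrnal, Ulerun is earned (B8).
With Nalpel, Dorsab, and Ulerun, Renrax is earned (B6).
Renrax: reached.
Arckye: reached.
Ulerun: reached.
All 3 are reached.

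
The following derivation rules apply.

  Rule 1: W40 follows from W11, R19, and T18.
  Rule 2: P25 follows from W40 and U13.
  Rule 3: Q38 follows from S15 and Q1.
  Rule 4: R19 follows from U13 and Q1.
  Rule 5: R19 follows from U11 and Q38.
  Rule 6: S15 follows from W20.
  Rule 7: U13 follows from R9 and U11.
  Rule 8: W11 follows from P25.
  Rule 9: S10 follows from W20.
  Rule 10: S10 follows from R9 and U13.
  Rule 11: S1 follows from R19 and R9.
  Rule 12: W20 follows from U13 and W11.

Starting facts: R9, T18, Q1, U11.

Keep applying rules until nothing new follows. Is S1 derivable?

R9 and U11 hold, so U13 follows (Rule 7).
U13 and Q1 hold, so R19 follows (Rule 4).
From R19 and R9, Rule 11 gives S1.

Yes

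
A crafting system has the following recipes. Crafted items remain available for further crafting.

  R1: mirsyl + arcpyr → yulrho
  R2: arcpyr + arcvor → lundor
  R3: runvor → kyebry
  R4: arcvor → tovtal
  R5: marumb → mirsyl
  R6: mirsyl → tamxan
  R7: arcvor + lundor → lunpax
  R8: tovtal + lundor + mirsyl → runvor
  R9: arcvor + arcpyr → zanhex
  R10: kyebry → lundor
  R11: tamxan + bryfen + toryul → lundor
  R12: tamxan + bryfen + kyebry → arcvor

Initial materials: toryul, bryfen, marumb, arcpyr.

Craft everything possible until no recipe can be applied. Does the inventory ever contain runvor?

runvor would need tovtal, lundor, and mirsyl (R8), but tovtal is never obtained.

No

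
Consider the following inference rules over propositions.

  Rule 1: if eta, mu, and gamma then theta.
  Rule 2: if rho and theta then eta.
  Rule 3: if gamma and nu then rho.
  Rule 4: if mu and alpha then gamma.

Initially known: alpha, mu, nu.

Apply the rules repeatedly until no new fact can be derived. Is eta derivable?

No

eta would need rho and theta (Rule 2), but theta is never established.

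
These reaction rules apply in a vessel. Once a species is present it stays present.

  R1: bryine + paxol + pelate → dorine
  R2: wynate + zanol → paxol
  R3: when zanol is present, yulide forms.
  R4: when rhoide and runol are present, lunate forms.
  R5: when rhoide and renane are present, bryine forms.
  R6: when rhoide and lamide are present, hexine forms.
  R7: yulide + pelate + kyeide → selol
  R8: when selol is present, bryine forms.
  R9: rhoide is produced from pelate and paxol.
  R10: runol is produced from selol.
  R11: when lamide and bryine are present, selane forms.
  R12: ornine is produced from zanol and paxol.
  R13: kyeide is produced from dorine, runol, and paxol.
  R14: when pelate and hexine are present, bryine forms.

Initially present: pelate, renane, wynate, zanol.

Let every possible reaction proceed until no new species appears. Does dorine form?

Yes

wynate and zanol present → paxol forms (R2).
pelate and paxol present → rhoide forms (R9).
rhoide and renane present → bryine forms (R5).
bryine, paxol, and pelate present → dorine forms (R1).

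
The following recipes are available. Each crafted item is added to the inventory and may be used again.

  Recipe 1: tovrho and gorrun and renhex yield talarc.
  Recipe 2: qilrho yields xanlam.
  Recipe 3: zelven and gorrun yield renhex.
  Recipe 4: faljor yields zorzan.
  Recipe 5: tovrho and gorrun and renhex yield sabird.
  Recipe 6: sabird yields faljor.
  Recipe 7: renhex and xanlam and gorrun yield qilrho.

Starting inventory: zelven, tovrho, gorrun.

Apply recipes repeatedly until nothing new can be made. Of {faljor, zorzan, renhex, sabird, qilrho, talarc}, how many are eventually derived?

5

Using Recipe 3, zelven and gorrun make renhex.
Using Recipe 1, tovrho, gorrun, and renhex make talarc.
tovrho and gorrun and renhex → sabird (Recipe 5).
Using Recipe 6, sabird makes faljor.
Using Recipe 4, faljor makes zorzan.
faljor: reached.
zorzan: reached.
renhex: reached.
sabird: reached.
qilrho would need renhex, xanlam, and gorrun (Recipe 7), but xanlam is never obtained.
talarc: reached.
Reached: faljor, zorzan, renhex, sabird, and talarc — 5 of the 6.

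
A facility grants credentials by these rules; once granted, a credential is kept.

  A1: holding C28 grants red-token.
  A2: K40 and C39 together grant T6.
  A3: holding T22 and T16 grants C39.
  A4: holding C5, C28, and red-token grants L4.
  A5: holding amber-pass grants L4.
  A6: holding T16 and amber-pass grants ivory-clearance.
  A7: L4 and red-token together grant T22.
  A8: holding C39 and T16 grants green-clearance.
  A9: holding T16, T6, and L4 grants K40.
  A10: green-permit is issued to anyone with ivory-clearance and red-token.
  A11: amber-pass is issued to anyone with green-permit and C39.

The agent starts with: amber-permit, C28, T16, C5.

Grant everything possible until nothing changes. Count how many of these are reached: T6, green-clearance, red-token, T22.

3

Holding C28 grants red-token (A1).
Holding C5, C28, and red-token grants L4 (A4).
Holding L4 and red-token grants T22 (A7).
Holding T22 and T16 grants C39 (A3).
Holding C39 and T16 grants green-clearance (A8).
T6 would need K40 and C39 (A2), but K40 is never granted.
green-clearance: reached.
red-token: reached.
T22: reached.
Reached: green-clearance, red-token, and T22 — 3 of the 4.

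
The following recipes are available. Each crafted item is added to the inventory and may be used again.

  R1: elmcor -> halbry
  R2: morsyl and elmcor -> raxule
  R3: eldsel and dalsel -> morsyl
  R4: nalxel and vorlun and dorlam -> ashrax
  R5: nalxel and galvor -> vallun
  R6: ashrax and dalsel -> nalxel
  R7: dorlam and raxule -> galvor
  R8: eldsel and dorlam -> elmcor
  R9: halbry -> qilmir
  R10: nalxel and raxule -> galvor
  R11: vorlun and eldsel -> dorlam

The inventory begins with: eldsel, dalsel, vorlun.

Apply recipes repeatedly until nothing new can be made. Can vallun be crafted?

vallun would need nalxel and galvor (R5), but nalxel is never obtained.

No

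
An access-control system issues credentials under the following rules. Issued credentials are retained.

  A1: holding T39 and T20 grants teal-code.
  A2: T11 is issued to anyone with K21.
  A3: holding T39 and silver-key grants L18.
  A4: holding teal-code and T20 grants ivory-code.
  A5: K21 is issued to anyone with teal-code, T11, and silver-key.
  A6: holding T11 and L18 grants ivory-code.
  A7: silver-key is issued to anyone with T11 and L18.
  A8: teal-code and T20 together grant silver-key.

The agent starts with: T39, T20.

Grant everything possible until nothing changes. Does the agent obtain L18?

Holding T39 and T20 grants teal-code (A1).
Holding teal-code and T20 grants silver-key (A8).
Holding T39 and silver-key grants L18 (A3).

Yes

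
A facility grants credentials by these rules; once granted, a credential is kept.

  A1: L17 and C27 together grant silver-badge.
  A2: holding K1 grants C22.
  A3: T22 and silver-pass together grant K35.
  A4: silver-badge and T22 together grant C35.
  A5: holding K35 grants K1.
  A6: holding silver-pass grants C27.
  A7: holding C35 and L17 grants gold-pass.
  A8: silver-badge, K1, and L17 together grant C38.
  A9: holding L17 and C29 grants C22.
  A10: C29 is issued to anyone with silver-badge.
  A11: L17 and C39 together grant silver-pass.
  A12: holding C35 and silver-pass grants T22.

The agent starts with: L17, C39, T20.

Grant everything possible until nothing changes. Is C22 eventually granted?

Yes

Holding L17 and C39 grants silver-pass (A11).
Holding silver-pass grants C27 (A6).
Holding L17 and C27 grants silver-badge (A1).
Holding silver-badge grants C29 (A10).
Holding L17 and C29 grants C22 (A9).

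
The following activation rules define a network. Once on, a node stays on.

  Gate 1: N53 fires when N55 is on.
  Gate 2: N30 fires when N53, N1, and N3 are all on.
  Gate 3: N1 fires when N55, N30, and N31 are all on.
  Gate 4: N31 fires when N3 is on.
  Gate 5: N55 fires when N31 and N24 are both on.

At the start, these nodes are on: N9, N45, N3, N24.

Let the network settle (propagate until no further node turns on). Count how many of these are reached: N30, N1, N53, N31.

2

Gate 4: N3 on → N31 on.
Gate 5: N31 and N24 on → N55 on.
Gate 1: N55 on → N53 on.
N30 would need N53, N1, and N3 (Gate 2), but N1 never turns on.
N1 would need N55, N30, and N31 (Gate 3), but N30 never turns on.
N53: reached.
N31: reached.
Reached: N53 and N31 — 2 of the 4.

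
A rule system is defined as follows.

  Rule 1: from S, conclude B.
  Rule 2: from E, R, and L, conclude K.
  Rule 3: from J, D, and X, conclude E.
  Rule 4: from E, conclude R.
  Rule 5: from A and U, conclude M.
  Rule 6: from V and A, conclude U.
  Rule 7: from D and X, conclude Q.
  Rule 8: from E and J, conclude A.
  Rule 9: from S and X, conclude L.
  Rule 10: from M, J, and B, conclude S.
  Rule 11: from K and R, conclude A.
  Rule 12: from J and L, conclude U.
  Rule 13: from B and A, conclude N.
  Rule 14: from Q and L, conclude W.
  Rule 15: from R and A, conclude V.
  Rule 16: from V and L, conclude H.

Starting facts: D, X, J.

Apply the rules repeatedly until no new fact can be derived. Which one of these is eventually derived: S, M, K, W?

M

From J, D, and X, Rule 3 gives E.
From E, Rule 4 gives R.
From E and J, Rule 8 gives A.
From R and A, Rule 15 gives V.
From V and A, Rule 6 gives U.
A and U hold, so M follows (Rule 5).
K would need E, R, and L (Rule 2), but L is never established. S would need M, J, and B (Rule 10), but B is never established. W would need Q and L (Rule 14), but L is never established.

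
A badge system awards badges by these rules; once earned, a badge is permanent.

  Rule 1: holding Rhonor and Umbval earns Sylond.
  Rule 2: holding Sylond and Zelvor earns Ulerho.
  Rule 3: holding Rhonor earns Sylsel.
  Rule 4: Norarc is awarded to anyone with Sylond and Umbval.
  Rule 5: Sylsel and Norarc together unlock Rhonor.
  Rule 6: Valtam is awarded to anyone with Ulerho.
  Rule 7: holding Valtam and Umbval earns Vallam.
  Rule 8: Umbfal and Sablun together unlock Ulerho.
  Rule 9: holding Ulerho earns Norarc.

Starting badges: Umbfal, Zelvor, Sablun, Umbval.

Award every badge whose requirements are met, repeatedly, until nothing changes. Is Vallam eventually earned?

Yes

With Umbfal and Sablun, Ulerho is earned (Rule 8).
With Ulerho, Valtam is earned (Rule 6).
With Valtam and Umbval, Vallam is earned (Rule 7).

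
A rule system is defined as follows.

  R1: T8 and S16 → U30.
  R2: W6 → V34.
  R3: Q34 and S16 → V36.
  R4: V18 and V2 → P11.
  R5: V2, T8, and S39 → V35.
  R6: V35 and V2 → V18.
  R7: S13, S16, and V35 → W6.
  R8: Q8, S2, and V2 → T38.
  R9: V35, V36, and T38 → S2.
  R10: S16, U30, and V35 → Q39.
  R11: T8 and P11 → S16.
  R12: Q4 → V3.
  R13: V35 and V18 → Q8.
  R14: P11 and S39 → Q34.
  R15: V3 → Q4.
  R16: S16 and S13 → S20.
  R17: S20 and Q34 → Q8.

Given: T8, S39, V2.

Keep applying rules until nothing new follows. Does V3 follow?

V3 would need Q4 (R12), but Q4 is never established.

No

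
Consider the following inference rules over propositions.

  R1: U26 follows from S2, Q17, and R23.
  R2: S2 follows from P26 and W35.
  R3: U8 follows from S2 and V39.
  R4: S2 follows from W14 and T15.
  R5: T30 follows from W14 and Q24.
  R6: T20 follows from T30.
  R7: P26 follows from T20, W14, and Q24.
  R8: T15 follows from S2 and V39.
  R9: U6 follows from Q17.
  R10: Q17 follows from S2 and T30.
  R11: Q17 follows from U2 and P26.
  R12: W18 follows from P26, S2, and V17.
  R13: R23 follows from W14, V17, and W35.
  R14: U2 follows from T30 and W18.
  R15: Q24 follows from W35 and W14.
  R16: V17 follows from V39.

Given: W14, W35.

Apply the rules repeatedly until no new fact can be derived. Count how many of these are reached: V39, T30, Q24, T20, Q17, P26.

5

From W35 and W14, R15 gives Q24.
From W14 and Q24, R5 gives T30.
T30 holds, so T20 follows (R6).
From T20, W14, and Q24, R7 gives P26.
P26 and W35 hold, so S2 follows (R2).
S2 and T30 hold, so Q17 follows (R10).
No rule produces V39, and it is not given.
T30: reached.
Q24: reached.
T20: reached.
Q17: reached.
P26: reached.
Reached: T30, Q24, T20, Q17, and P26 — 5 of the 6.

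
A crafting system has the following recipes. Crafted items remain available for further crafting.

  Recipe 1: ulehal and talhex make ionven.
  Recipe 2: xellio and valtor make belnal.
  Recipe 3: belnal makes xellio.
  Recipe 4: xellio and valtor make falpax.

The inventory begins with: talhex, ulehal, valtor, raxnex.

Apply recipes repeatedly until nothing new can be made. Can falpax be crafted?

No

falpax would need xellio and valtor (Recipe 4), but xellio is never obtained.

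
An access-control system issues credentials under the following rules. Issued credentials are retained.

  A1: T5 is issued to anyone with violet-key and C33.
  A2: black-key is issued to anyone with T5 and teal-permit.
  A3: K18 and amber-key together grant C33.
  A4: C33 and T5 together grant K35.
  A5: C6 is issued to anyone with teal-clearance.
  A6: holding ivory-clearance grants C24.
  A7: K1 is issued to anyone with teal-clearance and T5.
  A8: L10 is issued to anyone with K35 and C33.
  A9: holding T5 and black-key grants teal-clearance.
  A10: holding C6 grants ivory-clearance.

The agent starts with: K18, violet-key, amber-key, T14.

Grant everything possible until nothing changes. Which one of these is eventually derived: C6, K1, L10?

Holding K18 and amber-key grants C33 (A3).
Holding violet-key and C33 grants T5 (A1).
Holding C33 and T5 grants K35 (A4).
Holding K35 and C33 grants L10 (A8).
C6 would need teal-clearance (A5), but teal-clearance is never granted. K1 would need teal-clearance and T5 (A7), but teal-clearance is never granted.

L10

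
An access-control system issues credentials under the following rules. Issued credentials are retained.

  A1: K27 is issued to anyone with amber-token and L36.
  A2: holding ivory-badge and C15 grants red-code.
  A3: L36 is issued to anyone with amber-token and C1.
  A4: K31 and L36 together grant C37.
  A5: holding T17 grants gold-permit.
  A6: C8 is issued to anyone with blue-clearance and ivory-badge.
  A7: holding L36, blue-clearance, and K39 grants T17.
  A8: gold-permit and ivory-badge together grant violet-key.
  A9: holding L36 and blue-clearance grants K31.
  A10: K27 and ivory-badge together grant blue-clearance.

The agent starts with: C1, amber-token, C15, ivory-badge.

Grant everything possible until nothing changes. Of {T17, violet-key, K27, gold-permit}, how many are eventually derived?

1

Holding amber-token and C1 grants L36 (A3).
Holding amber-token and L36 grants K27 (A1).
T17 would need L36, blue-clearance, and K39 (A7), but K39 is never granted.
violet-key would need gold-permit and ivory-badge (A8), but gold-permit is never granted.
K27: reached.
gold-permit would need T17 (A5), but T17 is never granted.
Reached: K27 — 1 of the 4.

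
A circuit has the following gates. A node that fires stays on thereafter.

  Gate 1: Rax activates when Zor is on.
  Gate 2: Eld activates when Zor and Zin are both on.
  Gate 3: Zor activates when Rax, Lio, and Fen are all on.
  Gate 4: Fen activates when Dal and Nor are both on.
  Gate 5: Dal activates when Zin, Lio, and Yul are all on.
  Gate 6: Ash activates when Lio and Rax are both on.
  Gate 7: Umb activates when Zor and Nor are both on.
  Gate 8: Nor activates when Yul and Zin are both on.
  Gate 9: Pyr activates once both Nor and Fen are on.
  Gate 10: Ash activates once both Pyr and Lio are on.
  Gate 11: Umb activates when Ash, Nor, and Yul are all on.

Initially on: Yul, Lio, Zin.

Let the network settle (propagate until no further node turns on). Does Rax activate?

No

Rax would need Zor (Gate 1), but Zor never turns on.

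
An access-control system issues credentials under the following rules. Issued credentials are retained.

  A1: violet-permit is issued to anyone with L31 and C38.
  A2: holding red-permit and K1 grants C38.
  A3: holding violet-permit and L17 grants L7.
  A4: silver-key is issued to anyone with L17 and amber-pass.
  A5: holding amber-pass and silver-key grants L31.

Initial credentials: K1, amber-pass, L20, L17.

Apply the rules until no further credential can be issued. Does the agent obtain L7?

No

L7 would need violet-permit and L17 (A3), but violet-permit is never granted.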